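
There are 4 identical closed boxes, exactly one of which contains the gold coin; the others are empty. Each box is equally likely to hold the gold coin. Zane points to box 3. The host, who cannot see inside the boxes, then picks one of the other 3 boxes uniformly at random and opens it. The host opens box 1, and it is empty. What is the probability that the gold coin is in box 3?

Because the host chose which box to open without knowing where the gold coin is, the choice is independent of the prize location. Learning that box 1 does not hold the gold coin simply rules out that one location and leaves the remaining 3 boxes still equally likely by symmetry.
So P(the gold coin in box 3) = 1/3.

1/3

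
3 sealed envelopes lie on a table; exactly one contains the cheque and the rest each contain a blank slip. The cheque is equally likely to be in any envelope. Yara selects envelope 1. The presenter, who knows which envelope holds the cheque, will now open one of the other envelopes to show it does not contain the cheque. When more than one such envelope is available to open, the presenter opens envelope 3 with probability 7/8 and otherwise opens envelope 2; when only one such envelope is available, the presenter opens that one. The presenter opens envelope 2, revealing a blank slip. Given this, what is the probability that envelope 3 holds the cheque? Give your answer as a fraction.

Consider each possible location of the cheque in turn.
If it is in envelope 1 (prior 1/3): envelope 3 is available but not opened, probability 1/8; weight (1/3)·(1/8) = 1/24.
If it is in envelope 2 (prior 1/3): the presenter opened envelope 2, so this case is ruled out; weight (1/3)·0 = 0.
If it is in envelope 3 (prior 1/3): only envelope 2 is available, probability 1; weight (1/3)·1 = 1/3.
The weights sum to 3/8.
So P(the cheque in envelope 3 | the presenter opened envelope 2) = (1/3) / (3/8) = 8/9.

8/9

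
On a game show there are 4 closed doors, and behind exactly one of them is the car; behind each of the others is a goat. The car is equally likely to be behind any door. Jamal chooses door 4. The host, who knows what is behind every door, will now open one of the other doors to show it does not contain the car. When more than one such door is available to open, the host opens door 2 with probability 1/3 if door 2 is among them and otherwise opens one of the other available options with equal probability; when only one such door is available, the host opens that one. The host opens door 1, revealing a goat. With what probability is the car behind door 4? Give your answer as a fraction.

2/9

Apply Bayes' rule, conditioning on where the car actually is.
If it is behind door 1 (prior 1/4): the host opened door 1, so this case is ruled out; weight (1/4)·0 = 0.
If it is behind door 2 (prior 1/4): door 2 holds the prize so is unavailable; the host chooses uniformly among the 2 others, probability 1/2; weight (1/4)·(1/2) = 1/8.
If it is behind door 3 (prior 1/4): door 2 is available but not opened, probability 2/3; weight (1/4)·(2/3) = 1/6.
If it is behind door 4 (prior 1/4): door 2 is available but not opened; door 1 gets probability (1 − 1/3)/2 = 1/3; weight (1/4)·(1/3) = 1/12.
The weights sum to 3/8.
So P(the car behind door 4 | the host opened door 1) = (1/12) / (3/8) = 2/9.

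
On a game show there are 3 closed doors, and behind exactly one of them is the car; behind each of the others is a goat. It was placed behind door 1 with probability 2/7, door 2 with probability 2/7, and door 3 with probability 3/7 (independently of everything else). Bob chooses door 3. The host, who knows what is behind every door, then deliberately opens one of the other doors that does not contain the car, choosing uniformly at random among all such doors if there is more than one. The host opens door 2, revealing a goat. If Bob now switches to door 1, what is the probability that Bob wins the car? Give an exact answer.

4/7

Condition on the true location of the car.
If it is behind door 1 (prior 2/7): the host has no choice, probability 1; weight (2/7)·1 = 2/7.
If it is behind door 2 (prior 2/7): the host opened door 2, so this case is ruled out; weight (2/7)·0 = 0.
If it is behind door 3 (prior 3/7): the host has 2 equally likely choices, so probability 1/2; weight (3/7)·(1/2) = 3/14.
The weights sum to 1/2.
So P(the car behind door 1 | the host opened door 2) = (2/7) / (1/2) = 4/7.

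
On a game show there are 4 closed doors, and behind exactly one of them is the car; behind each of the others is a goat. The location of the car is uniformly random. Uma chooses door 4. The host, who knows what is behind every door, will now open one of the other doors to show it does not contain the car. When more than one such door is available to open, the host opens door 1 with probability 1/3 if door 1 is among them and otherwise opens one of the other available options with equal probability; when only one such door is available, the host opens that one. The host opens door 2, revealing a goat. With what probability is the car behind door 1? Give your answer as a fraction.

Condition on the true location of the car.
If it is behind door 1 (prior 1/4): door 1 holds the prize so is unavailable; the host chooses uniformly among the 2 others, probability 1/2; weight (1/4)·(1/2) = 1/8.
If it is behind door 2 (prior 1/4): the host opened door 2, so this case is ruled out; weight (1/4)·0 = 0.
If it is behind door 3 (prior 1/4): door 1 is available but not opened, probability 2/3; weight (1/4)·(2/3) = 1/6.
If it is behind door 4 (prior 1/4): door 1 is available but not opened; door 2 gets probability (1 − 1/3)/2 = 1/3; weight (1/4)·(1/3) = 1/12.
The weights sum to 3/8.
So P(the car behind door 1 | the host opened door 2) = (1/8) / (3/8) = 1/3.

1/3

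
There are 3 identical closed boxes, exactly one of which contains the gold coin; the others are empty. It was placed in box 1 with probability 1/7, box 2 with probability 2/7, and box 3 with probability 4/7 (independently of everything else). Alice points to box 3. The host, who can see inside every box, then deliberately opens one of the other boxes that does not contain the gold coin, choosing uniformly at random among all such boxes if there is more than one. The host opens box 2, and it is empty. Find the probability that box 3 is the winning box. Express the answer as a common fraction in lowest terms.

Consider each possible location of the gold coin in turn.
If it is in box 1 (prior 1/7): the host has no choice, probability 1; weight (1/7)·1 = 1/7.
If it is in box 2 (prior 2/7): the host opened box 2, so this case is ruled out; weight (2/7)·0 = 0.
If it is in box 3 (prior 4/7): the host has 2 equally likely choices, so probability 1/2; weight (4/7)·(1/2) = 2/7.
The weights sum to 3/7.
So P(the gold coin in box 3 | the host opened box 2) = (2/7) / (3/7) = 2/3.

2/3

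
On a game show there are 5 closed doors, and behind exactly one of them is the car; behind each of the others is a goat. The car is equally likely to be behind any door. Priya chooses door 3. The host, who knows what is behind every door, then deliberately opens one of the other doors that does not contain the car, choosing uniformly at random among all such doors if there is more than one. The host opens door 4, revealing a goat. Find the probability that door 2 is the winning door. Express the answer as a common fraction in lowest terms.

Consider each possible location of the car in turn.
If it is behind any of doors 1, 2, and 5 (prior 1/5 each): the host has 3 equally likely choices, so probability 1/3; weight (1/5)·(1/3) = 1/15 each.
If it is behind door 3 (prior 1/5): the host has 4 equally likely choices, so probability 1/4; weight (1/5)·(1/4) = 1/20.
If it is behind door 4 (prior 1/5): the host opened door 4, so this case is ruled out; weight (1/5)·0 = 0.
The weights sum to 1/4.
So P(the car behind door 2 | the host opened door 4) = (1/15) / (1/4) = 4/15.

4/15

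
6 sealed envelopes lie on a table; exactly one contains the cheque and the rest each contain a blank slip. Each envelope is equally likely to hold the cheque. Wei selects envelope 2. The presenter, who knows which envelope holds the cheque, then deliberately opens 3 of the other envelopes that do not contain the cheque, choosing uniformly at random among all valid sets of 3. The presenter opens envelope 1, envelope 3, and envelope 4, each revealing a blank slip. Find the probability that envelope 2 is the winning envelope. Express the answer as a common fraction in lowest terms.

1/6

Consider each possible location of the cheque in turn.
If it is in any of envelopes 1, 3, and 4 (prior 1/6 each): that envelope was opened and seen not to hold the prize — ruled out; weight (1/6)·0 = 0 each.
If it is in envelope 2 (prior 1/6): the presenter has 10 equally likely choices, so probability 1/10; weight (1/6)·(1/10) = 1/60.
If it is in either of envelopes 5 and 6 (prior 1/6 each): the presenter has 4 equally likely choices, so probability 1/4; weight (1/6)·(1/4) = 1/24 each.
The weights sum to 1/10.
So P(the cheque in envelope 2 | the presenter opened envelope 1, envelope 3, and envelope 4) = (1/60) / (1/10) = 1/6.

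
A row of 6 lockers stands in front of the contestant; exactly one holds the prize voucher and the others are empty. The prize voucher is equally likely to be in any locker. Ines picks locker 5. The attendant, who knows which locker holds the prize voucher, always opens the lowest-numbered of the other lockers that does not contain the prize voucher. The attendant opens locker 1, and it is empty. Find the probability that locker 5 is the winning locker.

Consider each possible location of the prize voucher in turn.
If it is in locker 1 (prior 1/6): the attendant opened locker 1, so this case is ruled out; weight (1/6)·0 = 0.
If it is in any of lockers 2, 3, 4, 5, and 6 (prior 1/6 each): locker 1 is the lowest-numbered option available, probability 1; weight (1/6)·1 = 1/6 each.
The weights sum to 5/6.
So P(the prize voucher in locker 5 | the attendant opened locker 1) = (1/6) / (5/6) = 1/5.

1/5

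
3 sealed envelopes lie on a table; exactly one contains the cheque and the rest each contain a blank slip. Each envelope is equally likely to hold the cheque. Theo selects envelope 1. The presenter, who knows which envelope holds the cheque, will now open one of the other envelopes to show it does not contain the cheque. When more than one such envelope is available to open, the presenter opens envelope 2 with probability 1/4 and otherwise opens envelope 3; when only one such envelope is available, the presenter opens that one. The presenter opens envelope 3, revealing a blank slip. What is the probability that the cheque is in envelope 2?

4/7

Apply Bayes' rule, conditioning on where the cheque actually is.
If it is in envelope 1 (prior 1/3): envelope 2 is available but not opened, probability 3/4; weight (1/3)·(3/4) = 1/4.
If it is in envelope 2 (prior 1/3): only envelope 3 is available, probability 1; weight (1/3)·1 = 1/3.
If it is in envelope 3 (prior 1/3): the presenter opened envelope 3, so this case is ruled out; weight (1/3)·0 = 0.
The weights sum to 7/12.
So P(the cheque in envelope 2 | the presenter opened envelope 3) = (1/3) / (7/12) = 4/7.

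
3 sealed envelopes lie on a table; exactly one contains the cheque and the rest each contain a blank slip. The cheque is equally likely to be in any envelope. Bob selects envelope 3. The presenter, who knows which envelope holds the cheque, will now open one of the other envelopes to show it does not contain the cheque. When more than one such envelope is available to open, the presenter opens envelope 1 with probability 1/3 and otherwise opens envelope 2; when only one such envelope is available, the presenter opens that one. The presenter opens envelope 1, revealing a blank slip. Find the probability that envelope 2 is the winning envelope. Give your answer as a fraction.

3/4

Condition on the true location of the cheque.
If it is in envelope 1 (prior 1/3): the presenter opened envelope 1, so this case is ruled out; weight (1/3)·0 = 0.
If it is in envelope 2 (prior 1/3): only envelope 1 is available, probability 1; weight (1/3)·1 = 1/3.
If it is in envelope 3 (prior 1/3): envelope 1 is available, opened with probability 1/3; weight (1/3)·(1/3) = 1/9.
The weights sum to 4/9.
So P(the cheque in envelope 2 | the presenter opened envelope 1) = (1/3) / (4/9) = 3/4.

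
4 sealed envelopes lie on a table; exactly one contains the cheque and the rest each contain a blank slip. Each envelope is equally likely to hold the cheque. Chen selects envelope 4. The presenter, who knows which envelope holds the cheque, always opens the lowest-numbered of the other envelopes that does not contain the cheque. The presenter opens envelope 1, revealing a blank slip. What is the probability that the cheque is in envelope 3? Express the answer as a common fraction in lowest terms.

Condition on the true location of the cheque.
If it is in envelope 1 (prior 1/4): the presenter opened envelope 1, so this case is ruled out; weight (1/4)·0 = 0.
If it is in any of envelopes 2, 3, and 4 (prior 1/4 each): envelope 1 is the lowest-numbered option available, probability 1; weight (1/4)·1 = 1/4 each.
The weights sum to 3/4.
So P(the cheque in envelope 3 | the presenter opened envelope 1) = (1/4) / (3/4) = 1/3.

1/3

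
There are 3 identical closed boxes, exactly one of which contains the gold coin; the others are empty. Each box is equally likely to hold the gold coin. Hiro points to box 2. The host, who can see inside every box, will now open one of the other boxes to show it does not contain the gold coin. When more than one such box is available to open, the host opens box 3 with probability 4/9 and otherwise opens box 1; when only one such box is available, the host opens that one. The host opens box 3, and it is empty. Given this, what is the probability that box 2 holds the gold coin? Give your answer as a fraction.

Apply Bayes' rule, conditioning on where the gold coin actually is.
If it is in box 1 (prior 1/3): only box 3 is available, probability 1; weight (1/3)·1 = 1/3.
If it is in box 2 (prior 1/3): box 3 is available, opened with probability 4/9; weight (1/3)·(4/9) = 4/27.
If it is in box 3 (prior 1/3): the host opened box 3, so this case is ruled out; weight (1/3)·0 = 0.
The weights sum to 13/27.
So P(the gold coin in box 2 | the host opened box 3) = (4/27) / (13/27) = 4/13.

4/13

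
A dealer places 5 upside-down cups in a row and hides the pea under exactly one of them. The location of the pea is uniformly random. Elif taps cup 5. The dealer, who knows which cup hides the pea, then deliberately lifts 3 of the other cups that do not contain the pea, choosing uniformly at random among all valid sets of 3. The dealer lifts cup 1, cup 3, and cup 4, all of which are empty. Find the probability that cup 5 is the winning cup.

Consider each possible location of the pea in turn.
If it is under any of cups 1, 3, and 4 (prior 1/5 each): that cup was opened and seen not to hold the prize — ruled out; weight (1/5)·0 = 0 each.
If it is under cup 2 (prior 1/5): the dealer has no choice, probability 1; weight (1/5)·1 = 1/5.
If it is under cup 5 (prior 1/5): the dealer has 4 equally likely choices, so probability 1/4; weight (1/5)·(1/4) = 1/20.
The weights sum to 1/4.
So P(the pea under cup 5 | the dealer opened cup 1, cup 3, and cup 4) = (1/20) / (1/4) = 1/5.

1/5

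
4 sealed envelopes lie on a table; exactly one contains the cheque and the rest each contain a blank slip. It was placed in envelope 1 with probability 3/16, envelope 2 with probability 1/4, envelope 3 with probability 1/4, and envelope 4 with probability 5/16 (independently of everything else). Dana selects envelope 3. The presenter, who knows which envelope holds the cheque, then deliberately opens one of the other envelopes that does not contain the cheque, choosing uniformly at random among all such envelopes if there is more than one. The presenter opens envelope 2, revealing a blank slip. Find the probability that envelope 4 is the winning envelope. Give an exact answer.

Consider each possible location of the cheque in turn.
If it is in envelope 1 (prior 3/16): the presenter has 2 equally likely choices, so probability 1/2; weight (3/16)·(1/2) = 3/32.
If it is in envelope 2 (prior 1/4): the presenter opened envelope 2, so this case is ruled out; weight (1/4)·0 = 0.
If it is in envelope 3 (prior 1/4): the presenter has 3 equally likely choices, so probability 1/3; weight (1/4)·(1/3) = 1/12.
If it is in envelope 4 (prior 5/16): the presenter has 2 equally likely choices, so probability 1/2; weight (5/16)·(1/2) = 5/32.
The weights sum to 1/3.
So P(the cheque in envelope 4 | the presenter opened envelope 2) = (5/32) / (1/3) = 15/32.

15/32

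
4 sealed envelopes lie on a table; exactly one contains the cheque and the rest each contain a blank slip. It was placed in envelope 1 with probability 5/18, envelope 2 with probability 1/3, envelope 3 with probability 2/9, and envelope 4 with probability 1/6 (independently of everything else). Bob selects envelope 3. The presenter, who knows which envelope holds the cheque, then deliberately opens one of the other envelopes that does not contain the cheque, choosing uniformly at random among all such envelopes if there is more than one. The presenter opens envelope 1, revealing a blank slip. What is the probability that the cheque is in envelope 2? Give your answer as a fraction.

Apply Bayes' rule, conditioning on where the cheque actually is.
If it is in envelope 1 (prior 5/18): the presenter opened envelope 1, so this case is ruled out; weight (5/18)·0 = 0.
If it is in envelope 2 (prior 1/3): the presenter has 2 equally likely choices, so probability 1/2; weight (1/3)·(1/2) = 1/6.
If it is in envelope 3 (prior 2/9): the presenter has 3 equally likely choices, so probability 1/3; weight (2/9)·(1/3) = 2/27.
If it is in envelope 4 (prior 1/6): the presenter has 2 equally likely choices, so probability 1/2; weight (1/6)·(1/2) = 1/12.
The weights sum to 35/108.
So P(the cheque in envelope 2 | the presenter opened envelope 1) = (1/6) / (35/108) = 18/35.

18/35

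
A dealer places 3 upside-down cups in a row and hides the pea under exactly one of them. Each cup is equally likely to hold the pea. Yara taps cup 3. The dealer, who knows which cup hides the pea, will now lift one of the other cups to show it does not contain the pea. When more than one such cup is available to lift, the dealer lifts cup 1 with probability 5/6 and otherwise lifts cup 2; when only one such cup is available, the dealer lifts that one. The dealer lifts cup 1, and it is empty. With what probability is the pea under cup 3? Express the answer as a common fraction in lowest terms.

5/11

Consider each possible location of the pea in turn.
If it is under cup 1 (prior 1/3): the dealer opened cup 1, so this case is ruled out; weight (1/3)·0 = 0.
If it is under cup 2 (prior 1/3): only cup 1 is available, probability 1; weight (1/3)·1 = 1/3.
If it is under cup 3 (prior 1/3): cup 1 is available, opened with probability 5/6; weight (1/3)·(5/6) = 5/18.
The weights sum to 11/18.
So P(the pea under cup 3 | the dealer opened cup 1) = (5/18) / (11/18) = 5/11.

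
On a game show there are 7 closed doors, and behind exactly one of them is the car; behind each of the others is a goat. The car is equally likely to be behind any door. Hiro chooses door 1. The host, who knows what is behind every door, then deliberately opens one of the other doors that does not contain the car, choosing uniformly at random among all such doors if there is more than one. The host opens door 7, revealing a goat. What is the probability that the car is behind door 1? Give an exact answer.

1/7

Consider each possible location of the car in turn.
If it is behind door 1 (prior 1/7): the host has 6 equally likely choices, so probability 1/6; weight (1/7)·(1/6) = 1/42.
If it is behind any of doors 2, 3, 4, 5, and 6 (prior 1/7 each): the host has 5 equally likely choices, so probability 1/5; weight (1/7)·(1/5) = 1/35 each.
If it is behind door 7 (prior 1/7): the host opened door 7, so this case is ruled out; weight (1/7)·0 = 0.
The weights sum to 1/6.
So P(the car behind door 1 | the host opened door 7) = (1/42) / (1/6) = 1/7.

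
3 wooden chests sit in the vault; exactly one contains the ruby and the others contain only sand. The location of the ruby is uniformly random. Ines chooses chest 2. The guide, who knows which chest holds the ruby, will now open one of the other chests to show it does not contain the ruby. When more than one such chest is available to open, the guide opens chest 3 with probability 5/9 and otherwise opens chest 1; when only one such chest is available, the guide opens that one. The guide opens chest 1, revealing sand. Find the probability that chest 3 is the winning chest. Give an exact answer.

Consider each possible location of the ruby in turn.
If it is in chest 1 (prior 1/3): the guide opened chest 1, so this case is ruled out; weight (1/3)·0 = 0.
If it is in chest 2 (prior 1/3): chest 3 is available but not opened, probability 4/9; weight (1/3)·(4/9) = 4/27.
If it is in chest 3 (prior 1/3): only chest 1 is available, probability 1; weight (1/3)·1 = 1/3.
The weights sum to 13/27.
So P(the ruby in chest 3 | the guide opened chest 1) = (1/3) / (13/27) = 9/13.

9/13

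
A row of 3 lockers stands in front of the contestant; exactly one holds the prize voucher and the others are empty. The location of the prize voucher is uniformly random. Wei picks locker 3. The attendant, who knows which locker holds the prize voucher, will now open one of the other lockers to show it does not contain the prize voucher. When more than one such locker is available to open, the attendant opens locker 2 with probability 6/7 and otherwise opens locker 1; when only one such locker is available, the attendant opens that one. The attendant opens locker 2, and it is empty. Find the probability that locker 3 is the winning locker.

6/13

Condition on the true location of the prize voucher.
If it is in locker 1 (prior 1/3): only locker 2 is available, probability 1; weight (1/3)·1 = 1/3.
If it is in locker 2 (prior 1/3): the attendant opened locker 2, so this case is ruled out; weight (1/3)·0 = 0.
If it is in locker 3 (prior 1/3): locker 2 is available, opened with probability 6/7; weight (1/3)·(6/7) = 2/7.
The weights sum to 13/21.
So P(the prize voucher in locker 3 | the attendant opened locker 2) = (2/7) / (13/21) = 6/13.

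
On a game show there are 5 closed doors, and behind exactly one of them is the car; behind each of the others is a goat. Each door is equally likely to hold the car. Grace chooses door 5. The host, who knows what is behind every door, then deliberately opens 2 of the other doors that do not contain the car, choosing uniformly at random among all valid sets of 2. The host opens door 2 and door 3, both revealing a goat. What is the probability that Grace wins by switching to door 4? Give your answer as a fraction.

2/5

Condition on the true location of the car.
If it is behind either of doors 1 and 4 (prior 1/5 each): the host has 3 equally likely choices, so probability 1/3; weight (1/5)·(1/3) = 1/15 each.
If it is behind either of doors 2 and 3 (prior 1/5 each): that door was opened and seen not to hold the prize — ruled out; weight (1/5)·0 = 0 each.
If it is behind door 5 (prior 1/5): the host has 6 equally likely choices, so probability 1/6; weight (1/5)·(1/6) = 1/30.
The weights sum to 1/6.
So P(the car behind door 4 | the host opened door 2 and door 3) = (1/15) / (1/6) = 2/5.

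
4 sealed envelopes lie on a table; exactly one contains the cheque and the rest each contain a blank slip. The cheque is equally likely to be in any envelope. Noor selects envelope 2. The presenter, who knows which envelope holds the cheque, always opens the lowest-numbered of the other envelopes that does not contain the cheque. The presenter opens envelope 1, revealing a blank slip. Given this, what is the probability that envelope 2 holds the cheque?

1/3

Apply Bayes' rule, conditioning on where the cheque actually is.
If it is in envelope 1 (prior 1/4): the presenter opened envelope 1, so this case is ruled out; weight (1/4)·0 = 0.
If it is in any of envelopes 2, 3, and 4 (prior 1/4 each): envelope 1 is the lowest-numbered option available, probability 1; weight (1/4)·1 = 1/4 each.
The weights sum to 3/4.
So P(the cheque in envelope 2 | the presenter opened envelope 1) = (1/4) / (3/4) = 1/3.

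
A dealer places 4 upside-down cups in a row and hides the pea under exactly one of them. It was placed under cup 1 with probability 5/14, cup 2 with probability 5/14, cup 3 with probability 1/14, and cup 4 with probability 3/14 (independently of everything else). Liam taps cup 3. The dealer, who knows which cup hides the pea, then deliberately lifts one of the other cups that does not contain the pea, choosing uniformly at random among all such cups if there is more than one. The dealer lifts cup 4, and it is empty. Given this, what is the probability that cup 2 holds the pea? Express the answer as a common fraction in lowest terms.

Condition on the true location of the pea.
If it is under either of cups 1 and 2 (prior 5/14 each): the dealer has 2 equally likely choices, so probability 1/2; weight (5/14)·(1/2) = 5/28 each.
If it is under cup 3 (prior 1/14): the dealer has 3 equally likely choices, so probability 1/3; weight (1/14)·(1/3) = 1/42.
If it is under cup 4 (prior 3/14): the dealer opened cup 4, so this case is ruled out; weight (3/14)·0 = 0.
The weights sum to 8/21.
So P(the pea under cup 2 | the dealer opened cup 4) = (5/28) / (8/21) = 15/32.

15/32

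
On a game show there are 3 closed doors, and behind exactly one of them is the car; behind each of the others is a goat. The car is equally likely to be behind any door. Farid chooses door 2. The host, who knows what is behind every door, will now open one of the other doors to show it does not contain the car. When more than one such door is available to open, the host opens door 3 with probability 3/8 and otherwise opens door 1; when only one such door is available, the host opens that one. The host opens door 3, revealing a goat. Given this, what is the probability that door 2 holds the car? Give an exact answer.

3/11

Apply Bayes' rule, conditioning on where the car actually is.
If it is behind door 1 (prior 1/3): only door 3 is available, probability 1; weight (1/3)·1 = 1/3.
If it is behind door 2 (prior 1/3): door 3 is available, opened with probability 3/8; weight (1/3)·(3/8) = 1/8.
If it is behind door 3 (prior 1/3): the host opened door 3, so this case is ruled out; weight (1/3)·0 = 0.
The weights sum to 11/24.
So P(the car behind door 2 | the host opened door 3) = (1/8) / (11/24) = 3/11.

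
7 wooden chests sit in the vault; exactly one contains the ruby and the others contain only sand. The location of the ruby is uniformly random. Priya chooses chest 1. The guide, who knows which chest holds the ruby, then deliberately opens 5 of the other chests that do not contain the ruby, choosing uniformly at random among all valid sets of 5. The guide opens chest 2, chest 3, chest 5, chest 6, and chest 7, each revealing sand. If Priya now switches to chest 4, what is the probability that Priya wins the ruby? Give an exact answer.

6/7

Apply Bayes' rule, conditioning on where the ruby actually is.
If it is in chest 1 (prior 1/7): the guide has 6 equally likely choices, so probability 1/6; weight (1/7)·(1/6) = 1/42.
If it is in any of chests 2, 3, 5, 6, and 7 (prior 1/7 each): that chest was opened and seen not to hold the prize — ruled out; weight (1/7)·0 = 0 each.
If it is in chest 4 (prior 1/7): the guide has no choice, probability 1; weight (1/7)·1 = 1/7.
The weights sum to 1/6.
So P(the ruby in chest 4 | the guide opened chest 2, chest 3, chest 5, chest 6, and chest 7) = (1/7) / (1/6) = 6/7.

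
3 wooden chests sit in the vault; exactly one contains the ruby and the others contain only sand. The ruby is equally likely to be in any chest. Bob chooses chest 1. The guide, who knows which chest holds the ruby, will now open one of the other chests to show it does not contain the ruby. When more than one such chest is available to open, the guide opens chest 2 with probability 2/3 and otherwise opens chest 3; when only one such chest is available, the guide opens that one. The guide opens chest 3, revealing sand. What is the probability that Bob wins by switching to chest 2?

Apply Bayes' rule, conditioning on where the ruby actually is.
If it is in chest 1 (prior 1/3): chest 2 is available but not opened, probability 1/3; weight (1/3)·(1/3) = 1/9.
If it is in chest 2 (prior 1/3): only chest 3 is available, probability 1; weight (1/3)·1 = 1/3.
If it is in chest 3 (prior 1/3): the guide opened chest 3, so this case is ruled out; weight (1/3)·0 = 0.
The weights sum to 4/9.
So P(the ruby in chest 2 | the guide opened chest 3) = (1/3) / (4/9) = 3/4.

3/4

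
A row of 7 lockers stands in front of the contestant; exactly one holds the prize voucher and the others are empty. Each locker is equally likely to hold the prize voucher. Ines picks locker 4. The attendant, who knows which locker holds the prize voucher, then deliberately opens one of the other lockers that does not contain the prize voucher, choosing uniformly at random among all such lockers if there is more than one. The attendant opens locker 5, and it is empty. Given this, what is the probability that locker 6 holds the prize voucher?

6/35

Consider each possible location of the prize voucher in turn.
If it is in any of lockers 1, 2, 3, 6, and 7 (prior 1/7 each): the attendant has 5 equally likely choices, so probability 1/5; weight (1/7)·(1/5) = 1/35 each.
If it is in locker 4 (prior 1/7): the attendant has 6 equally likely choices, so probability 1/6; weight (1/7)·(1/6) = 1/42.
If it is in locker 5 (prior 1/7): the attendant opened locker 5, so this case is ruled out; weight (1/7)·0 = 0.
The weights sum to 1/6.
So P(the prize voucher in locker 6 | the attendant opened locker 5) = (1/35) / (1/6) = 6/35.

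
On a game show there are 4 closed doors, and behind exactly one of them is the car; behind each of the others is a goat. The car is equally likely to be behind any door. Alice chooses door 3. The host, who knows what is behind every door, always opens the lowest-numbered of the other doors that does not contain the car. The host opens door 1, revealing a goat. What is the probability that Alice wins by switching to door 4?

1/3

Consider each possible location of the car in turn.
If it is behind door 1 (prior 1/4): the host opened door 1, so this case is ruled out; weight (1/4)·0 = 0.
If it is behind any of doors 2, 3, and 4 (prior 1/4 each): door 1 is the lowest-numbered option available, probability 1; weight (1/4)·1 = 1/4 each.
The weights sum to 3/4.
So P(the car behind door 4 | the host opened door 1) = (1/4) / (3/4) = 1/3.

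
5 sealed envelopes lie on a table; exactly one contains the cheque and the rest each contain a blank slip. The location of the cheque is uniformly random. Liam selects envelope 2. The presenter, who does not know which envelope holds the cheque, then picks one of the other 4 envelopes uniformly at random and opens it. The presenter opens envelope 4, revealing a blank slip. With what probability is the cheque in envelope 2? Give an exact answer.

1/4

Condition on the true location of the cheque.
If it is in any of envelopes 1, 2, 3, and 5 (prior 1/5 each): the presenter picks envelope 4 with probability 1/4 regardless, and it is not the prize; weight (1/5)·(1/4) = 1/20 each.
If it is in envelope 4 (prior 1/5): the presenter opened envelope 4, so this case is ruled out; weight (1/5)·0 = 0.
The weights sum to 1/5.
So P(the cheque in envelope 2 | the presenter opened envelope 4) = (1/20) / (1/5) = 1/4.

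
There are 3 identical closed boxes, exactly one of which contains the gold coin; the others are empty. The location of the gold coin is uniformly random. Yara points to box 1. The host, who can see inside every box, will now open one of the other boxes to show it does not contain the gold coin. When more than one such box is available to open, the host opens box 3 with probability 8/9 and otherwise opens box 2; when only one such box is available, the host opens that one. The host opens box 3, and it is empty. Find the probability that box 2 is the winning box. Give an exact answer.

Condition on the true location of the gold coin.
If it is in box 1 (prior 1/3): box 3 is available, opened with probability 8/9; weight (1/3)·(8/9) = 8/27.
If it is in box 2 (prior 1/3): only box 3 is available, probability 1; weight (1/3)·1 = 1/3.
If it is in box 3 (prior 1/3): the host opened box 3, so this case is ruled out; weight (1/3)·0 = 0.
The weights sum to 17/27.
So P(the gold coin in box 2 | the host opened box 3) = (1/3) / (17/27) = 9/17.

9/17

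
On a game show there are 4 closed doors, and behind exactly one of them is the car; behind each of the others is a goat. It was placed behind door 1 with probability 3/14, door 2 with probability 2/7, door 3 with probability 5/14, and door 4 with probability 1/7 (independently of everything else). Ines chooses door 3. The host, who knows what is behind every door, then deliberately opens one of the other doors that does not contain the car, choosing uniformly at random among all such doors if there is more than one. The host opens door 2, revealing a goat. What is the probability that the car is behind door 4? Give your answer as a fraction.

6/25

Consider each possible location of the car in turn.
If it is behind door 1 (prior 3/14): the host has 2 equally likely choices, so probability 1/2; weight (3/14)·(1/2) = 3/28.
If it is behind door 2 (prior 2/7): the host opened door 2, so this case is ruled out; weight (2/7)·0 = 0.
If it is behind door 3 (prior 5/14): the host has 3 equally likely choices, so probability 1/3; weight (5/14)·(1/3) = 5/42.
If it is behind door 4 (prior 1/7): the host has 2 equally likely choices, so probability 1/2; weight (1/7)·(1/2) = 1/14.
The weights sum to 25/84.
So P(the car behind door 4 | the host opened door 2) = (1/14) / (25/84) = 6/25.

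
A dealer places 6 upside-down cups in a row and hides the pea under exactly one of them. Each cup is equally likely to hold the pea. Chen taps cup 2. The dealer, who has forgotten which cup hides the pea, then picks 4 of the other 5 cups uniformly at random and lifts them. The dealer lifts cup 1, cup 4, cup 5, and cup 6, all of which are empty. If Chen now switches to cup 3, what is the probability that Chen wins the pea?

Apply Bayes' rule, conditioning on where the pea actually is.
If it is under any of cups 1, 4, 5, and 6 (prior 1/6 each): that cup was opened and seen not to hold the prize — ruled out; weight (1/6)·0 = 0 each.
If it is under either of cups 2 and 3 (prior 1/6 each): the dealer picks exactly this set with probability 1/5 regardless, and none is the prize; weight (1/6)·(1/5) = 1/30 each.
The weights sum to 1/15.
So P(the pea under cup 3 | the dealer opened cup 1, cup 4, cup 5, and cup 6) = (1/30) / (1/15) = 1/2.

1/2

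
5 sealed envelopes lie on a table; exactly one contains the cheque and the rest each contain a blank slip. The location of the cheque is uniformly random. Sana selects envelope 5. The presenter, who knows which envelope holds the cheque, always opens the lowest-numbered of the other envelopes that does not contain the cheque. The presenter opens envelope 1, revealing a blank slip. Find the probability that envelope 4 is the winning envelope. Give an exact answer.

Apply Bayes' rule, conditioning on where the cheque actually is.
If it is in envelope 1 (prior 1/5): the presenter opened envelope 1, so this case is ruled out; weight (1/5)·0 = 0.
If it is in any of envelopes 2, 3, 4, and 5 (prior 1/5 each): envelope 1 is the lowest-numbered option available, probability 1; weight (1/5)·1 = 1/5 each.
The weights sum to 4/5.
So P(the cheque in envelope 4 | the presenter opened envelope 1) = (1/5) / (4/5) = 1/4.

1/4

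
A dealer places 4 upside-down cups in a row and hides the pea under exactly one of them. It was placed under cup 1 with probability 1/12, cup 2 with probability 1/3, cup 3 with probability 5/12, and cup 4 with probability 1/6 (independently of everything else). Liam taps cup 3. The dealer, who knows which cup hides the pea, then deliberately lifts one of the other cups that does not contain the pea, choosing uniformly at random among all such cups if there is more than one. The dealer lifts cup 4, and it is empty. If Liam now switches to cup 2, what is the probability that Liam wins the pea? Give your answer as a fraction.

Condition on the true location of the pea.
If it is under cup 1 (prior 1/12): the dealer has 2 equally likely choices, so probability 1/2; weight (1/12)·(1/2) = 1/24.
If it is under cup 2 (prior 1/3): the dealer has 2 equally likely choices, so probability 1/2; weight (1/3)·(1/2) = 1/6.
If it is under cup 3 (prior 5/12): the dealer has 3 equally likely choices, so probability 1/3; weight (5/12)·(1/3) = 5/36.
If it is under cup 4 (prior 1/6): the dealer opened cup 4, so this case is ruled out; weight (1/6)·0 = 0.
The weights sum to 25/72.
So P(the pea under cup 2 | the dealer opened cup 4) = (1/6) / (25/72) = 12/25.

12/25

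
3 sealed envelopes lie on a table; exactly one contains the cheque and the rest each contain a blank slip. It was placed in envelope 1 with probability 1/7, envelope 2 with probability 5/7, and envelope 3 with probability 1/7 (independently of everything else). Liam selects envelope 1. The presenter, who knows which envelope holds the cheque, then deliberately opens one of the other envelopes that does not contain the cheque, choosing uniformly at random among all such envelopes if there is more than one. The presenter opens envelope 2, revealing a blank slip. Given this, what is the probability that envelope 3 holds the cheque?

Apply Bayes' rule, conditioning on where the cheque actually is.
If it is in envelope 1 (prior 1/7): the presenter has 2 equally likely choices, so probability 1/2; weight (1/7)·(1/2) = 1/14.
If it is in envelope 2 (prior 5/7): the presenter opened envelope 2, so this case is ruled out; weight (5/7)·0 = 0.
If it is in envelope 3 (prior 1/7): the presenter has no choice, probability 1; weight (1/7)·1 = 1/7.
The weights sum to 3/14.
So P(the cheque in envelope 3 | the presenter opened envelope 2) = (1/7) / (3/14) = 2/3.

2/3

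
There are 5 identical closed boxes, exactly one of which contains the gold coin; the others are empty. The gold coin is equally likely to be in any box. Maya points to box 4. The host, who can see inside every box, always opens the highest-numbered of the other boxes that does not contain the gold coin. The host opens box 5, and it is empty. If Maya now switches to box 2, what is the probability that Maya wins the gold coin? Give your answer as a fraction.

Consider each possible location of the gold coin in turn.
If it is in any of boxes 1, 2, 3, and 4 (prior 1/5 each): box 5 is the highest-numbered option available, probability 1; weight (1/5)·1 = 1/5 each.
If it is in box 5 (prior 1/5): the host opened box 5, so this case is ruled out; weight (1/5)·0 = 0.
The weights sum to 4/5.
So P(the gold coin in box 2 | the host opened box 5) = (1/5) / (4/5) = 1/4.

1/4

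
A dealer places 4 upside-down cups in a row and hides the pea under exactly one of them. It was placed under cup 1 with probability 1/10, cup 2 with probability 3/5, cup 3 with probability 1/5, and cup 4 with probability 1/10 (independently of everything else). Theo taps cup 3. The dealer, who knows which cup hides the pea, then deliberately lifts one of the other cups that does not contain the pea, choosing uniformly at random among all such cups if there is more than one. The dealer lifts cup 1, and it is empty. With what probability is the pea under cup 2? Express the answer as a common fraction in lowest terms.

Apply Bayes' rule, conditioning on where the pea actually is.
If it is under cup 1 (prior 1/10): the dealer opened cup 1, so this case is ruled out; weight (1/10)·0 = 0.
If it is under cup 2 (prior 3/5): the dealer has 2 equally likely choices, so probability 1/2; weight (3/5)·(1/2) = 3/10.
If it is under cup 3 (prior 1/5): the dealer has 3 equally likely choices, so probability 1/3; weight (1/5)·(1/3) = 1/15.
If it is under cup 4 (prior 1/10): the dealer has 2 equally likely choices, so probability 1/2; weight (1/10)·(1/2) = 1/20.
The weights sum to 5/12.
So P(the pea under cup 2 | the dealer opened cup 1) = (3/10) / (5/12) = 18/25.

18/25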